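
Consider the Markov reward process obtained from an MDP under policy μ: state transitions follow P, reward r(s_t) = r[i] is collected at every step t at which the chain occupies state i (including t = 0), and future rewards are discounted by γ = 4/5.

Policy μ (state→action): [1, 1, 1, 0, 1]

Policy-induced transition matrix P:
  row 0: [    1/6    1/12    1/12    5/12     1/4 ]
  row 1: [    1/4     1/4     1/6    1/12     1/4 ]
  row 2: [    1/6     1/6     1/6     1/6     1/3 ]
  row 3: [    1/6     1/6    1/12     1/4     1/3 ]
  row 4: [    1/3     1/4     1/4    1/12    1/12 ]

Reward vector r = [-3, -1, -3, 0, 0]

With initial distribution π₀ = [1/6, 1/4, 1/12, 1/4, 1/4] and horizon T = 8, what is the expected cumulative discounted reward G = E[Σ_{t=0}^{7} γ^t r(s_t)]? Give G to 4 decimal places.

t=0: π = [0.1667, 0.2500, 0.0833, 0.2500, 0.2500], E[r] = -1.0000, γ^t·E[r] = -1.000000, running G = -1.000000
t=1: π = [0.2292, 0.1944, 0.1528, 0.1875, 0.2361], E[r] = -1.3403, γ^t·E[r] = -1.072222, running G = -2.072222
t=2: π = [0.2222, 0.1834, 0.1516, 0.2037, 0.2390], E[r] = -1.3050, γ^t·E[r] = -0.835185, running G = -2.907407
t=3: π = [0.2218, 0.1834, 0.1511, 0.2040, 0.2398], E[r] = -1.3020, γ^t·E[r] = -0.666617, running G = -3.574025
t=4: π = [0.2219, 0.1834, 0.1512, 0.2039, 0.2396], E[r] = -1.3027, γ^t·E[r] = -0.533574, running G = -4.107598
t=5: π = [0.2219, 0.1834, 0.1512, 0.2039, 0.2396], E[r] = -1.3026, γ^t·E[r] = -0.426827, running G = -4.534425
t=6: π = [0.2219, 0.1834, 0.1512, 0.2039, 0.2396], E[r] = -1.3026, γ^t·E[r] = -0.341464, running G = -4.875889
t=7: π = [0.2219, 0.1834, 0.1512, 0.2039, 0.2396], E[r] = -1.3026, γ^t·E[r] = -0.273171, running G = -5.149061

G = -5.1491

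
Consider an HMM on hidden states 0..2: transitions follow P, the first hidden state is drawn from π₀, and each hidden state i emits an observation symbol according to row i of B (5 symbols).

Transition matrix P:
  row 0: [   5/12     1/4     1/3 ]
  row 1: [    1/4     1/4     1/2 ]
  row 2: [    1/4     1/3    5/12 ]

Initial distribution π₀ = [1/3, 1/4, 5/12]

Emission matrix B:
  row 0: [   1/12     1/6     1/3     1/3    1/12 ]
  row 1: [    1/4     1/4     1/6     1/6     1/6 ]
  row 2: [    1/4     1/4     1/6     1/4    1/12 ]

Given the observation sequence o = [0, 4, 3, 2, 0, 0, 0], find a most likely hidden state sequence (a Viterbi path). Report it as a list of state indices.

path = [2, 1, 0, 0, 2, 2, 2]

t=0: δ = [2.778e-02, 6.250e-02, 1.042e-01]  (obs o_0=0)
t=1: δ = [2.170e-03, 5.787e-03, 3.617e-03]  ψ = [2, 2, 2]  (obs o_1=4)
t=2: δ = [4.823e-04, 2.411e-04, 7.234e-04]  ψ = [1, 1, 1]  (obs o_2=3)
t=3: δ = [6.698e-05, 4.019e-05, 5.023e-05]  ψ = [0, 2, 2]  (obs o_3=2)
t=4: δ = [2.326e-06, 4.186e-06, 5.582e-06]  ψ = [0, 0, 0]  (obs o_4=0)
t=5: δ = [1.163e-07, 4.651e-07, 5.814e-07]  ψ = [2, 2, 2]  (obs o_5=0)
t=6: δ = [1.211e-08, 4.845e-08, 6.056e-08]  ψ = [2, 2, 2]  (obs o_6=0)
backtrack: best end state = 2; path = [2, 1, 0, 0, 2, 2, 2]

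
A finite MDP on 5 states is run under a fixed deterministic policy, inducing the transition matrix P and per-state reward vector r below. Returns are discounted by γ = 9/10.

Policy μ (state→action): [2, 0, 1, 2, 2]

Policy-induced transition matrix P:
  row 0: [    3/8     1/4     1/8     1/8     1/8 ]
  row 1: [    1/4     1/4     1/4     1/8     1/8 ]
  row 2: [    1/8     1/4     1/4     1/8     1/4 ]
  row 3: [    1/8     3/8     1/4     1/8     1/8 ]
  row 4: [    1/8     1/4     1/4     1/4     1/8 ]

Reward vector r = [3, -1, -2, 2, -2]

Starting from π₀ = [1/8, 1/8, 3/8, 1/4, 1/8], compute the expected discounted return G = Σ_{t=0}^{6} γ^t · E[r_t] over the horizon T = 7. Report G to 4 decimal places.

t=0: π = [0.1250, 0.1250, 0.3750, 0.2500, 0.1250], E[r] = -0.2500, γ^t·E[r] = -0.250000, running G = -0.250000
t=1: π = [0.1719, 0.2813, 0.2344, 0.1406, 0.1719], E[r] = -0.2969, γ^t·E[r] = -0.267188, running G = -0.517188
t=2: π = [0.2031, 0.2676, 0.2285, 0.1465, 0.1543], E[r] = -0.1309, γ^t·E[r] = -0.105996, running G = -0.623184
t=3: π = [0.2092, 0.2683, 0.2246, 0.1443, 0.1536], E[r] = -0.1084, γ^t·E[r] = -0.079022, running G = -0.702206
t=4: π = [0.2108, 0.2680, 0.2238, 0.1442, 0.1531], E[r] = -0.1010, γ^t·E[r] = -0.066235, running G = -0.768441
t=5: π = [0.2112, 0.2680, 0.2236, 0.1441, 0.1530], E[r] = -0.0994, γ^t·E[r] = -0.058670, running G = -0.827110
t=6: π = [0.2113, 0.2680, 0.2236, 0.1441, 0.1530], E[r] = -0.0990, γ^t·E[r] = -0.052590, running G = -0.879701

G = -0.8797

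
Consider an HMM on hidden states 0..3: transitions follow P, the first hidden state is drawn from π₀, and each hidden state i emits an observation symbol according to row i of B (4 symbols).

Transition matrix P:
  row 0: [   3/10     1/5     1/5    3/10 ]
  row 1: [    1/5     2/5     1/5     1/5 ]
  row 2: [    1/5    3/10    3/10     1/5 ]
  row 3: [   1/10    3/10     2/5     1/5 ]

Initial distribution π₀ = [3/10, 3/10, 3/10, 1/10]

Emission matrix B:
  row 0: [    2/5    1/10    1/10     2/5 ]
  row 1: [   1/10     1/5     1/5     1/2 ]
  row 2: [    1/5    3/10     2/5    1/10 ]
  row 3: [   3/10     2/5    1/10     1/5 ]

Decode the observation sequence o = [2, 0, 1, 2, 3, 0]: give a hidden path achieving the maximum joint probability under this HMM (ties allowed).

t=0: δ = [3.000e-02, 6.000e-02, 1.200e-01, 1.000e-02]  (obs o_0=2)
t=1: δ = [9.600e-03, 3.600e-03, 7.200e-03, 7.200e-03]  ψ = [2, 2, 2, 2]  (obs o_1=0)
t=2: δ = [2.880e-04, 4.320e-04, 8.640e-04, 1.152e-03]  ψ = [0, 2, 3, 0]  (obs o_2=1)
t=3: δ = [1.728e-05, 6.912e-05, 1.843e-04, 2.304e-05]  ψ = [2, 3, 3, 3]  (obs o_3=2)
t=4: δ = [1.475e-05, 2.765e-05, 5.530e-06, 7.373e-06]  ψ = [2, 2, 2, 2]  (obs o_4=3)
t=5: δ = [2.212e-06, 1.106e-06, 1.106e-06, 1.659e-06]  ψ = [1, 1, 1, 1]  (obs o_5=0)
backtrack: best end state = 0; path = [2, 0, 3, 2, 1, 0]

path = [2, 0, 3, 2, 1, 0]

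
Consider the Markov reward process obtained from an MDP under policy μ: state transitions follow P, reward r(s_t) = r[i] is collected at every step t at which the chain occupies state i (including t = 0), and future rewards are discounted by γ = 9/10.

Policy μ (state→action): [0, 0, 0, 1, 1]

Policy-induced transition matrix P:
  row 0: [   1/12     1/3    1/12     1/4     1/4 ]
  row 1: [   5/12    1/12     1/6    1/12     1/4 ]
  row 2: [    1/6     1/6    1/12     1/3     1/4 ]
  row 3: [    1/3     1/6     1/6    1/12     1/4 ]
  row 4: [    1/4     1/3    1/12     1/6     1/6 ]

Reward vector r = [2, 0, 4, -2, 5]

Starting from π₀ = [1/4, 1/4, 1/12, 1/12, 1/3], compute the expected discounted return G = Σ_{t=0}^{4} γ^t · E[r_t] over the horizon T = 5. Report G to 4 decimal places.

t=0: π = [0.2500, 0.2500, 0.0833, 0.0833, 0.3333], E[r] = 2.3333, γ^t·E[r] = 2.333333, running G = 2.333333
t=1: π = [0.2500, 0.2431, 0.1111, 0.1736, 0.2222], E[r] = 1.7083, γ^t·E[r] = 1.537500, running G = 3.870833
t=2: π = [0.2541, 0.2251, 0.1181, 0.1713, 0.2315], E[r] = 1.7951, γ^t·E[r] = 1.454063, running G = 5.324896
t=3: π = [0.2496, 0.2288, 0.1164, 0.1745, 0.2307], E[r] = 1.7693, γ^t·E[r] = 1.289813, running G = 6.614708
t=4: π = [0.2514, 0.2277, 0.1169, 0.1733, 0.2308], E[r] = 1.7779, γ^t·E[r] = 1.166474, running G = 7.781182

G = 7.7812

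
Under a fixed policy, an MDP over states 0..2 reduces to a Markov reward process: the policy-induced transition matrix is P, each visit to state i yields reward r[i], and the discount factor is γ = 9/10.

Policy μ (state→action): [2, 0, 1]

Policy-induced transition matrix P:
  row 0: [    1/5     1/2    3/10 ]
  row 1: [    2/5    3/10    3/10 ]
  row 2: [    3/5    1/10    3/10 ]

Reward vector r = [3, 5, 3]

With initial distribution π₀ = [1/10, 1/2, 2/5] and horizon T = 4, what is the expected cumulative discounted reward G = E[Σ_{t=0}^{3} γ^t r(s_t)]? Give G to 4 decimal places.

t=0: π = [0.1000, 0.5000, 0.4000], E[r] = 4.0000, γ^t·E[r] = 4.000000, running G = 4.000000
t=1: π = [0.4600, 0.2400, 0.3000], E[r] = 3.4800, γ^t·E[r] = 3.132000, running G = 7.132000
t=2: π = [0.3680, 0.3320, 0.3000], E[r] = 3.6640, γ^t·E[r] = 2.967840, running G = 10.099840
t=3: π = [0.3864, 0.3136, 0.3000], E[r] = 3.6272, γ^t·E[r] = 2.644229, running G = 12.744069

G = 12.7441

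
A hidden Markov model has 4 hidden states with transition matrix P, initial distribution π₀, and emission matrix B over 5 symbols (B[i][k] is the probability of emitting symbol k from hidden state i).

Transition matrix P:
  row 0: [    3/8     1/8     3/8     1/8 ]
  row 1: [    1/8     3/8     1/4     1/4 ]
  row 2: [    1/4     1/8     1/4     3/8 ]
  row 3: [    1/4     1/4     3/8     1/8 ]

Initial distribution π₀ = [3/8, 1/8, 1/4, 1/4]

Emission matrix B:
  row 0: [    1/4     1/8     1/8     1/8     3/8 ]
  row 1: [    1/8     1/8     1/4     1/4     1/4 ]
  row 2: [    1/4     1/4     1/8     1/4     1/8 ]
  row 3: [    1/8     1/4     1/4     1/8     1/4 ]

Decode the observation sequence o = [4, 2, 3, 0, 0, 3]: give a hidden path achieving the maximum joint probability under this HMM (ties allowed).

t=0: δ = [1.406e-01, 3.125e-02, 3.125e-02, 6.250e-02]  (obs o_0=4)
t=1: δ = [6.592e-03, 4.395e-03, 6.592e-03, 4.395e-03]  ψ = [0, 0, 0, 0]  (obs o_1=2)
t=2: δ = [3.090e-04, 4.120e-04, 6.180e-04, 3.090e-04]  ψ = [0, 1, 0, 2]  (obs o_2=3)
t=3: δ = [3.862e-05, 1.931e-05, 3.862e-05, 2.897e-05]  ψ = [2, 1, 2, 2]  (obs o_3=0)
t=4: δ = [3.621e-06, 9.052e-07, 3.621e-06, 1.810e-06]  ψ = [0, 1, 0, 2]  (obs o_4=0)
t=5: δ = [1.697e-07, 1.132e-07, 3.395e-07, 1.697e-07]  ψ = [0, 0, 0, 2]  (obs o_5=3)
backtrack: best end state = 2; path = [0, 0, 2, 0, 0, 2]

path = [0, 0, 2, 0, 0, 2]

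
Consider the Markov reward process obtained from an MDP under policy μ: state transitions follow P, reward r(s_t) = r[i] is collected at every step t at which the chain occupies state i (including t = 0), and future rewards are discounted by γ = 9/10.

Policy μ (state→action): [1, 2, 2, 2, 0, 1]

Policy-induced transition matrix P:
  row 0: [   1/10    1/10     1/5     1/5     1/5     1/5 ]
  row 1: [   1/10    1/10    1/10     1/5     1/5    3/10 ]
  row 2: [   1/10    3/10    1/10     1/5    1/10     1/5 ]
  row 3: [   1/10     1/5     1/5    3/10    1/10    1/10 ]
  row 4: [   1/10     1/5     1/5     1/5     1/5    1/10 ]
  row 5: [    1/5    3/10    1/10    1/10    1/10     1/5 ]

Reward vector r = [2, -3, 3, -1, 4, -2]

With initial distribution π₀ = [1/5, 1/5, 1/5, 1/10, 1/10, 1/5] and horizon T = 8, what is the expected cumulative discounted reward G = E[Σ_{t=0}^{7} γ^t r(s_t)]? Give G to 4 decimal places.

t=0: π = [0.2000, 0.2000, 0.2000, 0.1000, 0.1000, 0.2000], E[r] = 0.3000, γ^t·E[r] = 0.300000, running G = 0.300000
t=1: π = [0.1200, 0.2000, 0.1400, 0.1900, 0.1500, 0.2000], E[r] = 0.0700, γ^t·E[r] = 0.063000, running G = 0.363000
t=2: π = [0.1200, 0.2020, 0.1460, 0.1990, 0.1470, 0.1860], E[r] = 0.0890, γ^t·E[r] = 0.072090, running G = 0.435090
t=3: π = [0.1186, 0.2010, 0.1466, 0.2013, 0.1469, 0.1856], E[r] = 0.0891, γ^t·E[r] = 0.064954, running G = 0.500044
t=4: π = [0.1186, 0.2013, 0.1467, 0.2016, 0.1467, 0.1853], E[r] = 0.0879, γ^t·E[r] = 0.057638, running G = 0.557682
t=5: π = [0.1185, 0.2012, 0.1467, 0.2016, 0.1466, 0.1853], E[r] = 0.0878, γ^t·E[r] = 0.051844, running G = 0.609527
t=6: π = [0.1185, 0.2012, 0.1467, 0.2016, 0.1466, 0.1853], E[r] = 0.0878, γ^t·E[r] = 0.046642, running G = 0.656169
t=7: π = [0.1185, 0.2012, 0.1467, 0.2016, 0.1466, 0.1853], E[r] = 0.0878, γ^t·E[r] = 0.041978, running G = 0.698147

G = 0.6981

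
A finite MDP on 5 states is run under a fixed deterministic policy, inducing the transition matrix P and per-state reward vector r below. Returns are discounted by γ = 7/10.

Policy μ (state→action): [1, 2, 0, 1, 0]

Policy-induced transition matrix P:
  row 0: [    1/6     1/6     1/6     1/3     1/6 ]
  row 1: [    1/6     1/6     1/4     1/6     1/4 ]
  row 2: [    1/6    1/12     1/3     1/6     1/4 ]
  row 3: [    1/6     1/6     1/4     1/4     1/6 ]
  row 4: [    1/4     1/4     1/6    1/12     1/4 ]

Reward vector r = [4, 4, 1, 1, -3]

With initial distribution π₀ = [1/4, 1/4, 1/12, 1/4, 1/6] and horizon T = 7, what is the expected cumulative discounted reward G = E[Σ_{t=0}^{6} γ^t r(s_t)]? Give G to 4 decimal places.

t=0: π = [0.2500, 0.2500, 0.0833, 0.2500, 0.1667], E[r] = 1.8333, γ^t·E[r] = 1.833333, running G = 1.833333
t=1: π = [0.1806, 0.1736, 0.2222, 0.2153, 0.2083], E[r] = 1.2292, γ^t·E[r] = 0.860417, running G = 2.693750
t=2: π = [0.1840, 0.1655, 0.2361, 0.1973, 0.2170], E[r] = 1.1806, γ^t·E[r] = 0.578472, running G = 3.272222
t=3: π = [0.1848, 0.1651, 0.2363, 0.1957, 0.2182], E[r] = 1.1766, γ^t·E[r] = 0.403574, running G = 3.675796
t=4: π = [0.1849, 0.1652, 0.2361, 0.1956, 0.2183], E[r] = 1.1769, γ^t·E[r] = 0.282565, running G = 3.958361
t=5: π = [0.1849, 0.1652, 0.2361, 0.1956, 0.2183], E[r] = 1.1769, γ^t·E[r] = 0.197807, running G = 4.156168
t=6: π = [0.1849, 0.1652, 0.2361, 0.1956, 0.2183], E[r] = 1.1769, γ^t·E[r] = 0.138466, running G = 4.294634

G = 4.2946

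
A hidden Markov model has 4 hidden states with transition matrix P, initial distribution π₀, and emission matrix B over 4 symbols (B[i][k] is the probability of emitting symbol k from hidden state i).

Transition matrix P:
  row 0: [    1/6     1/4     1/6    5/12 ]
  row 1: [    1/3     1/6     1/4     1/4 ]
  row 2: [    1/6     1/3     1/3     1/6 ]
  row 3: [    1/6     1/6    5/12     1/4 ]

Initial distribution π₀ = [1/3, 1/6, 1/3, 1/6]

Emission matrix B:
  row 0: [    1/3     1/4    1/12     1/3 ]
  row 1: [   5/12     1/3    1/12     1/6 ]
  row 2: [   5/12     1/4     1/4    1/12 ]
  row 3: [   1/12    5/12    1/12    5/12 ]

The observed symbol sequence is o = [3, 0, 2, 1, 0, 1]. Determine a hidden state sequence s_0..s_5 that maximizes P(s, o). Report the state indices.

path = [3, 2, 2, 1, 0, 3]

t=0: δ = [1.111e-01, 2.778e-02, 2.778e-02, 6.944e-02]  (obs o_0=3)
t=1: δ = [6.173e-03, 1.157e-02, 1.206e-02, 3.858e-03]  ψ = [0, 0, 3, 0]  (obs o_1=0)
t=2: δ = [3.215e-04, 3.349e-04, 1.005e-03, 2.411e-04]  ψ = [1, 2, 2, 1]  (obs o_2=2)
t=3: δ = [4.186e-05, 1.116e-04, 8.372e-05, 6.977e-05]  ψ = [2, 2, 2, 2]  (obs o_3=1)
t=4: δ = [1.240e-05, 1.163e-05, 1.211e-05, 2.326e-06]  ψ = [1, 2, 3, 1]  (obs o_4=0)
t=5: δ = [9.690e-07, 1.346e-06, 1.009e-06, 2.153e-06]  ψ = [1, 2, 2, 0]  (obs o_5=1)
backtrack: best end state = 3; path = [3, 2, 2, 1, 0, 3]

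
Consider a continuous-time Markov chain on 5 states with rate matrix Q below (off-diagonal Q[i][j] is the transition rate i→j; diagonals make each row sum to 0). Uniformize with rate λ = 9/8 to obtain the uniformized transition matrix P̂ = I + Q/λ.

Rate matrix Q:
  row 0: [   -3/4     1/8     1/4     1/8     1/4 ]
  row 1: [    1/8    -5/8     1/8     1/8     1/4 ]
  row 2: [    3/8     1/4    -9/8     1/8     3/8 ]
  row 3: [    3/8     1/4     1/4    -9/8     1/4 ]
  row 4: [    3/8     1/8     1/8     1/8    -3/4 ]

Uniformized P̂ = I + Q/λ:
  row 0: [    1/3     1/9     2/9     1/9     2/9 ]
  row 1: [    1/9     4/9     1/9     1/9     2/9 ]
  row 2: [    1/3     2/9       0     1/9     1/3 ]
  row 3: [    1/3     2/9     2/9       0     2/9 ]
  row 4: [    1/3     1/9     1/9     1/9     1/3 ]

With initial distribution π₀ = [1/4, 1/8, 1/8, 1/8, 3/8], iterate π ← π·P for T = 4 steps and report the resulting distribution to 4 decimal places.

π = [0.2881, 0.2056, 0.1389, 0.1000, 0.2674]

t=0: π = [0.2500, 0.1250, 0.1250, 0.1250, 0.3750]
t=1: π = [0.3056, 0.1806, 0.1389, 0.0972, 0.2778]
t=2: π = [0.2932, 0.1975, 0.1404, 0.1003, 0.2685]
t=3: π = [0.2894, 0.2037, 0.1392, 0.1000, 0.2677]
t=4: π = [0.2881, 0.2056, 0.1389, 0.1000, 0.2674]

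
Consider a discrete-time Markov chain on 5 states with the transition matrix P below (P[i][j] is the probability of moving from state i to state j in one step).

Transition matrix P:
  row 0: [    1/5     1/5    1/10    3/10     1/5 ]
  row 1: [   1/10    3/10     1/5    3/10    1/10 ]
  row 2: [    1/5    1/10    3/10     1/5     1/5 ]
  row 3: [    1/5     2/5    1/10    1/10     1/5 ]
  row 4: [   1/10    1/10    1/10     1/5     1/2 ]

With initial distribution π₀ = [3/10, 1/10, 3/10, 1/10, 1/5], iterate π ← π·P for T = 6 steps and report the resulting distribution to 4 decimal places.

t=0: π = [0.3000, 0.1000, 0.3000, 0.1000, 0.2000]
t=1: π = [0.1700, 0.1800, 0.1700, 0.2300, 0.2500]
t=2: π = [0.1570, 0.2220, 0.1520, 0.2120, 0.2570]
t=3: π = [0.1521, 0.2237, 0.1526, 0.2167, 0.2549]
t=4: π = [0.1521, 0.2250, 0.1529, 0.2159, 0.2541]
t=5: π = [0.1521, 0.2250, 0.1531, 0.2161, 0.2537]
t=6: π = [0.1521, 0.2250, 0.1531, 0.2161, 0.2536]

π = [0.1521, 0.2250, 0.1531, 0.2161, 0.2536]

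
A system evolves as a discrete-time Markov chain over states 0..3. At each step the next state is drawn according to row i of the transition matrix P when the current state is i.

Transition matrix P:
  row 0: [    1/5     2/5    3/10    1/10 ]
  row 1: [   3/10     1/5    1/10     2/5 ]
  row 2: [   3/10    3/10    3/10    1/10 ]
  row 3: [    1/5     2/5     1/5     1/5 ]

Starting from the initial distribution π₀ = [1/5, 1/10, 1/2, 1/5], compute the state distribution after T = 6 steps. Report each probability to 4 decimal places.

π = [0.2531, 0.3154, 0.2153, 0.2163]

t=0: π = [0.2000, 0.1000, 0.5000, 0.2000]
t=1: π = [0.2600, 0.3300, 0.2600, 0.1500]
t=2: π = [0.2590, 0.3080, 0.2190, 0.2140]
t=3: π = [0.2527, 0.3165, 0.2170, 0.2138]
t=4: π = [0.2534, 0.3150, 0.2153, 0.2163]
t=5: π = [0.2530, 0.3155, 0.2154, 0.2161]
t=6: π = [0.2531, 0.3154, 0.2153, 0.2163]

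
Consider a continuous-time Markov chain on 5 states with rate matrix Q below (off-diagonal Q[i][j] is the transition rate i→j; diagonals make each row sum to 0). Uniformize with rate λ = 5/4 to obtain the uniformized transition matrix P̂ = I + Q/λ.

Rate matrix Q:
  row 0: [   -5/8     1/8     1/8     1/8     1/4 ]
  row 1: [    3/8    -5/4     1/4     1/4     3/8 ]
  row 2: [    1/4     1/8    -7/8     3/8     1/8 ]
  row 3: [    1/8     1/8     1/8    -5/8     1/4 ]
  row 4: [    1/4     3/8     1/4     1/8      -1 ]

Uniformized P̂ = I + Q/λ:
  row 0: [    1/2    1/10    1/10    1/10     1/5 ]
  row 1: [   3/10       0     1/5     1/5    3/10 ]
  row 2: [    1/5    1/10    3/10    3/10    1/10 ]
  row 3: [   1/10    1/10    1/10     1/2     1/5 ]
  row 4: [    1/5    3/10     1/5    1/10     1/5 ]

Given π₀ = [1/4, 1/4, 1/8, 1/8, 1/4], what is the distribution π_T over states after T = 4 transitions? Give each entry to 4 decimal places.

π = [0.2710, 0.1266, 0.1655, 0.2410, 0.1960]

t=0: π = [0.2500, 0.2500, 0.1250, 0.1250, 0.2500]
t=1: π = [0.2875, 0.1250, 0.1750, 0.2000, 0.2125]
t=2: π = [0.2788, 0.1300, 0.1688, 0.2275, 0.1950]
t=3: π = [0.2739, 0.1260, 0.1663, 0.2378, 0.1961]
t=4: π = [0.2710, 0.1266, 0.1655, 0.2410, 0.1960]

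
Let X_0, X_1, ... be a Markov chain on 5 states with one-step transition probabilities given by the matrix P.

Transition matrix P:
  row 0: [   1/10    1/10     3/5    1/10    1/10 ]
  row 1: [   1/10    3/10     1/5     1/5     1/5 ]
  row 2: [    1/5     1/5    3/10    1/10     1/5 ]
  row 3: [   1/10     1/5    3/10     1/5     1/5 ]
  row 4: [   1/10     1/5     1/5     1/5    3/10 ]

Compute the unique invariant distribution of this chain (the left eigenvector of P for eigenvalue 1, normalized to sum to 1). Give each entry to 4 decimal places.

π = [0.1297, 0.2078, 0.2974, 0.1573, 0.2078]

Balance equations π_j = Σ_i π_i·P[i][j]:
  π_0 = 1/10·π_0 + 1/10·π_1 + 1/5·π_2 + 1/10·π_3 + 1/10·π_4
  π_1 = 1/10·π_0 + 3/10·π_1 + 1/5·π_2 + 1/5·π_3 + 1/5·π_4
  π_2 = 3/5·π_0 + 1/5·π_1 + 3/10·π_2 + 3/10·π_3 + 1/5·π_4
  π_3 = 1/10·π_0 + 1/5·π_1 + 1/10·π_2 + 1/5·π_3 + 1/5·π_4
  normalize: π_0 + π_1 + π_2 + π_3 + π_4 = 1
Solving the linear system gives exactly π = [113/871, 181/871, 259/871, 137/871, 181/871].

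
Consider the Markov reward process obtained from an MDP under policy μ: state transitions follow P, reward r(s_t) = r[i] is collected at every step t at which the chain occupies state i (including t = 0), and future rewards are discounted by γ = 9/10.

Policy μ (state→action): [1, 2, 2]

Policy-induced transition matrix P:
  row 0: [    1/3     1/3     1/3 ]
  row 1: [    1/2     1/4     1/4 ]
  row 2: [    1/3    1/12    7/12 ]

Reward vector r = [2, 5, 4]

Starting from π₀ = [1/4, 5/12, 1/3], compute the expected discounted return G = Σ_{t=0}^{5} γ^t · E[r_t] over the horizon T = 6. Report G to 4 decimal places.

G = 16.6670

t=0: π = [0.2500, 0.4167, 0.3333], E[r] = 3.9167, γ^t·E[r] = 3.916667, running G = 3.916667
t=1: π = [0.4028, 0.2153, 0.3819], E[r] = 3.4097, γ^t·E[r] = 3.068750, running G = 6.985417
t=2: π = [0.3692, 0.2199, 0.4109], E[r] = 3.4815, γ^t·E[r] = 2.820000, running G = 9.805417
t=3: π = [0.3700, 0.2123, 0.4177], E[r] = 3.4723, γ^t·E[r] = 2.531320, running G = 12.336737
t=4: π = [0.3687, 0.2112, 0.4201], E[r] = 3.4738, γ^t·E[r] = 2.279148, running G = 14.615885
t=5: π = [0.3685, 0.2107, 0.4208], E[r] = 3.4736, γ^t·E[r] = 2.051152, running G = 16.667037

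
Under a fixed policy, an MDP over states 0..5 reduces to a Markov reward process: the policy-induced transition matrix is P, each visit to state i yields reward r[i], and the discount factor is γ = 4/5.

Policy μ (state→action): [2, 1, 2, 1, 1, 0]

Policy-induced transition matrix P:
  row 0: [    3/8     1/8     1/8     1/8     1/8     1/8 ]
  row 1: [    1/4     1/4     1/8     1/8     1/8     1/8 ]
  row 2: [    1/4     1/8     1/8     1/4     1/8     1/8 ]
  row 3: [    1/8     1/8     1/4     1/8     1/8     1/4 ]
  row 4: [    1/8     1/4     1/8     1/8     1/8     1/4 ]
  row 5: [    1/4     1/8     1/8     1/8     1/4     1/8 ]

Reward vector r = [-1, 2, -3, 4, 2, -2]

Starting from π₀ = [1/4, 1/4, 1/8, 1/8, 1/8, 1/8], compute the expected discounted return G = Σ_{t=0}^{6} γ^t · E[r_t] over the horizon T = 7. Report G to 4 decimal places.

t=0: π = [0.2500, 0.2500, 0.1250, 0.1250, 0.1250, 0.1250], E[r] = 0.3750, γ^t·E[r] = 0.375000, running G = 0.375000
t=1: π = [0.2500, 0.1719, 0.1406, 0.1406, 0.1406, 0.1563], E[r] = 0.2031, γ^t·E[r] = 0.162500, running G = 0.537500
t=2: π = [0.2461, 0.1641, 0.1426, 0.1426, 0.1445, 0.1602], E[r] = 0.1934, γ^t·E[r] = 0.123750, running G = 0.661250
t=3: π = [0.2449, 0.1636, 0.1428, 0.1428, 0.1450, 0.1609], E[r] = 0.1934, γ^t·E[r] = 0.099000, running G = 0.760250
t=4: π = [0.2446, 0.1636, 0.1429, 0.1429, 0.1451, 0.1610], E[r] = 0.1936, γ^t·E[r] = 0.079313, running G = 0.839563
t=5: π = [0.2446, 0.1636, 0.1429, 0.1429, 0.1451, 0.1610], E[r] = 0.1937, γ^t·E[r] = 0.063471, running G = 0.903034
t=6: π = [0.2446, 0.1636, 0.1429, 0.1429, 0.1451, 0.1610], E[r] = 0.1937, γ^t·E[r] = 0.050781, running G = 0.953814

G = 0.9538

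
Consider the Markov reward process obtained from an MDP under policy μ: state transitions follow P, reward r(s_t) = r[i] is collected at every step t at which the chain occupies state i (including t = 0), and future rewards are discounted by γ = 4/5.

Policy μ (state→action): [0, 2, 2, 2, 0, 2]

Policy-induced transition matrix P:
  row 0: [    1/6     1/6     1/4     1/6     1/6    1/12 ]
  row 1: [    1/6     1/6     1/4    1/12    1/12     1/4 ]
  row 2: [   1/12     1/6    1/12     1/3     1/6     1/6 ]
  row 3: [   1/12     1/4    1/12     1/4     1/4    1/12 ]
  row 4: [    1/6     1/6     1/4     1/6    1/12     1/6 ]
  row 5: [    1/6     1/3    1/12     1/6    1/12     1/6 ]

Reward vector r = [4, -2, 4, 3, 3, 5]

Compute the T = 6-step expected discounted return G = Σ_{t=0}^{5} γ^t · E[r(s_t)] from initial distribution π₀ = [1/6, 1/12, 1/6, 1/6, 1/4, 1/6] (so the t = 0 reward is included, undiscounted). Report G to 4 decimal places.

t=0: π = [0.1667, 0.0833, 0.1667, 0.1667, 0.2500, 0.1667], E[r] = 3.2500, γ^t·E[r] = 3.250000, running G = 3.250000
t=1: π = [0.1389, 0.2083, 0.1667, 0.2014, 0.1389, 0.1458], E[r] = 2.5556, γ^t·E[r] = 2.044444, running G = 5.294444
t=2: π = [0.1360, 0.2078, 0.1644, 0.1939, 0.1424, 0.1557], E[r] = 2.5729, γ^t·E[r] = 1.646667, running G = 6.941111
t=3: π = [0.1368, 0.2088, 0.1644, 0.1929, 0.1407, 0.1565], E[r] = 2.5703, γ^t·E[r] = 1.316000, running G = 8.257111
t=4: π = [0.1369, 0.2088, 0.1644, 0.1927, 0.1406, 0.1566], E[r] = 2.5703, γ^t·E[r] = 1.052807, running G = 9.309918
t=5: π = [0.1369, 0.2088, 0.1644, 0.1927, 0.1406, 0.1566], E[r] = 2.5704, γ^t·E[r] = 0.842255, running G = 10.152173

G = 10.1522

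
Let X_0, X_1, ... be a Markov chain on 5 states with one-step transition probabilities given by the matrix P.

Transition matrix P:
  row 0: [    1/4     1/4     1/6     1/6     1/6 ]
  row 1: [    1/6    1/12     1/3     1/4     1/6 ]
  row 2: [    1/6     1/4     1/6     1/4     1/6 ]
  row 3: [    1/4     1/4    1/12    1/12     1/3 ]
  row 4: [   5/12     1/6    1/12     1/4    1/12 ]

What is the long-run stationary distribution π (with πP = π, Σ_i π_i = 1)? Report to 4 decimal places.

Balance equations π_j = Σ_i π_i·P[i][j]:
  π_0 = 1/4·π_0 + 1/6·π_1 + 1/6·π_2 + 1/4·π_3 + 5/12·π_4
  π_1 = 1/4·π_0 + 1/12·π_1 + 1/4·π_2 + 1/4·π_3 + 1/6·π_4
  π_2 = 1/6·π_0 + 1/3·π_1 + 1/6·π_2 + 1/12·π_3 + 1/12·π_4
  π_3 = 1/6·π_0 + 1/4·π_1 + 1/4·π_2 + 1/12·π_3 + 1/4·π_4
  normalize: π_0 + π_1 + π_2 + π_3 + π_4 = 1
Solving the linear system gives exactly π = [505/2021, 813/4042, 681/4042, 397/2021, 372/2021].

π = [0.2499, 0.2011, 0.1685, 0.1964, 0.1841]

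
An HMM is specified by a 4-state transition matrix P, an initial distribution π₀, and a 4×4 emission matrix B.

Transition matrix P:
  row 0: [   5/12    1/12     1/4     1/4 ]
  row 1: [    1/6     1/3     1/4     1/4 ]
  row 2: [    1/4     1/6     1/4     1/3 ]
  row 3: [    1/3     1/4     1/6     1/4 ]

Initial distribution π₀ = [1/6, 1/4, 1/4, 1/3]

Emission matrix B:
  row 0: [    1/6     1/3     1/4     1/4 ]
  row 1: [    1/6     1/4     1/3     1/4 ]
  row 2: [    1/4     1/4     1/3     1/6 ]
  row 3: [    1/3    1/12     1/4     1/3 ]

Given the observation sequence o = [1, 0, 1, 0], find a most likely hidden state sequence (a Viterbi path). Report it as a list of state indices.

path = [2, 3, 0, 3]

t=0: δ = [5.556e-02, 6.250e-02, 6.250e-02, 2.778e-02]  (obs o_0=1)
t=1: δ = [3.858e-03, 3.472e-03, 3.906e-03, 6.944e-03]  ψ = [0, 1, 1, 2]  (obs o_1=0)
t=2: δ = [7.716e-04, 4.340e-04, 2.894e-04, 1.447e-04]  ψ = [3, 3, 3, 3]  (obs o_2=1)
t=3: δ = [5.358e-05, 2.411e-05, 4.823e-05, 6.430e-05]  ψ = [0, 1, 0, 0]  (obs o_3=0)
backtrack: best end state = 3; path = [2, 3, 0, 3]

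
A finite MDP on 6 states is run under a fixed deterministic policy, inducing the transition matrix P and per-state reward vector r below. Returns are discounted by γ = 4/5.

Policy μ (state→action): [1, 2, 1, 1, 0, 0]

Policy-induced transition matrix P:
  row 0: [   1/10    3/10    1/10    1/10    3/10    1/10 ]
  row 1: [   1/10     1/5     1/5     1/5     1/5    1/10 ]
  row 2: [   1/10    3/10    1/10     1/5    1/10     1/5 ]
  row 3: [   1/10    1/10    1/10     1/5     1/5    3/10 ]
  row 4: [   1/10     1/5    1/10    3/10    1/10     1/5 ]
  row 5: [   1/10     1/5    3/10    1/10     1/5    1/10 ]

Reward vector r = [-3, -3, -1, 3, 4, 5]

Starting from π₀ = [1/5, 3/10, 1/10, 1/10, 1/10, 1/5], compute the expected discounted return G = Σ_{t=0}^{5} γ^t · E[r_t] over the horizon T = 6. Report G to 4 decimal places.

t=0: π = [0.2000, 0.3000, 0.1000, 0.1000, 0.1000, 0.2000], E[r] = 0.1000, γ^t·E[r] = 0.100000, running G = 0.100000
t=1: π = [0.1000, 0.2200, 0.1700, 0.1700, 0.2000, 0.1400], E[r] = 0.8800, γ^t·E[r] = 0.704000, running G = 0.804000
t=2: π = [0.1000, 0.2100, 0.1500, 0.1960, 0.1730, 0.1710], E[r] = 1.0550, γ^t·E[r] = 0.675200, running G = 1.479200
t=3: π = [0.1000, 0.2054, 0.1552, 0.1902, 0.1777, 0.1715], E[r] = 1.0675, γ^t·E[r] = 0.546560, running G = 2.025760
t=4: π = [0.1000, 0.2065, 0.1548, 0.1906, 0.1767, 0.1713], E[r] = 1.0610, γ^t·E[r] = 0.434590, running G = 2.460350
t=5: π = [0.1000, 0.2064, 0.1549, 0.1905, 0.1768, 0.1713], E[r] = 1.0612, γ^t·E[r] = 0.347736, running G = 2.808086

G = 2.8081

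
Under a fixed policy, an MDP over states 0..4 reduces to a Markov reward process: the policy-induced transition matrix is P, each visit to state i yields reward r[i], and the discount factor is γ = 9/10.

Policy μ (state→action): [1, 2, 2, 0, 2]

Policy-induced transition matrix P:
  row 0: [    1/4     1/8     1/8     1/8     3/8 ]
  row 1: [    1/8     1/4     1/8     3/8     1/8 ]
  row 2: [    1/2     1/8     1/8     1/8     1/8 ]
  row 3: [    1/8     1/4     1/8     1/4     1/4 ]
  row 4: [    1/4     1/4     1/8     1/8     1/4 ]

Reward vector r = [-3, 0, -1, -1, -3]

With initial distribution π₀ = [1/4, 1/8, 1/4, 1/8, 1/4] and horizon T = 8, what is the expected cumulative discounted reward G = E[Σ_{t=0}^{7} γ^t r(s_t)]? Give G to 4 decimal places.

t=0: π = [0.2500, 0.1250, 0.2500, 0.1250, 0.2500], E[r] = -1.8750, γ^t·E[r] = -1.875000, running G = -1.875000
t=1: π = [0.2813, 0.1875, 0.1250, 0.1719, 0.2344], E[r] = -1.8438, γ^t·E[r] = -1.659375, running G = -3.534375
t=2: π = [0.2363, 0.1992, 0.1250, 0.1934, 0.2461], E[r] = -1.7656, γ^t·E[r] = -1.430156, running G = -4.964531
t=3: π = [0.2322, 0.2048, 0.1250, 0.1990, 0.2390], E[r] = -1.7375, γ^t·E[r] = -1.266673, running G = -6.231204
t=4: π = [0.2308, 0.2054, 0.1250, 0.2011, 0.2378], E[r] = -1.7318, γ^t·E[r] = -1.136222, running G = -7.367426
t=5: π = [0.2304, 0.2055, 0.1250, 0.2015, 0.2376], E[r] = -1.7305, γ^t·E[r] = -1.021824, running G = -8.389250
t=6: π = [0.2304, 0.2056, 0.1250, 0.2016, 0.2375], E[r] = -1.7302, γ^t·E[r] = -0.919478, running G = -9.308728
t=7: π = [0.2304, 0.2056, 0.1250, 0.2016, 0.2375], E[r] = -1.7301, γ^t·E[r] = -0.827496, running G = -10.136225

G = -10.1362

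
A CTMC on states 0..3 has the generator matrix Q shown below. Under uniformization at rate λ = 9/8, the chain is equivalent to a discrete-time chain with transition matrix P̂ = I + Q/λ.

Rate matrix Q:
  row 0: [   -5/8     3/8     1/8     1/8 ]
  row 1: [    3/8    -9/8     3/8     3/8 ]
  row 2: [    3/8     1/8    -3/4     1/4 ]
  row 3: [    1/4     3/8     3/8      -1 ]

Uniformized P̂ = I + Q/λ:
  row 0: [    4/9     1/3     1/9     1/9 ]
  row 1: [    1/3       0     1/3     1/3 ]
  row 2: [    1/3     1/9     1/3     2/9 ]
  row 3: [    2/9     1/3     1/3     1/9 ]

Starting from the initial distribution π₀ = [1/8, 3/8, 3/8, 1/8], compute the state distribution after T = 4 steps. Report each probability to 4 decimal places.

t=0: π = [0.1250, 0.3750, 0.3750, 0.1250]
t=1: π = [0.3333, 0.1250, 0.3056, 0.2361]
t=2: π = [0.3441, 0.2238, 0.2593, 0.1728]
t=3: π = [0.3524, 0.2011, 0.2569, 0.1896]
t=4: π = [0.3514, 0.2092, 0.2550, 0.1843]

π = [0.3514, 0.2092, 0.2550, 0.1843]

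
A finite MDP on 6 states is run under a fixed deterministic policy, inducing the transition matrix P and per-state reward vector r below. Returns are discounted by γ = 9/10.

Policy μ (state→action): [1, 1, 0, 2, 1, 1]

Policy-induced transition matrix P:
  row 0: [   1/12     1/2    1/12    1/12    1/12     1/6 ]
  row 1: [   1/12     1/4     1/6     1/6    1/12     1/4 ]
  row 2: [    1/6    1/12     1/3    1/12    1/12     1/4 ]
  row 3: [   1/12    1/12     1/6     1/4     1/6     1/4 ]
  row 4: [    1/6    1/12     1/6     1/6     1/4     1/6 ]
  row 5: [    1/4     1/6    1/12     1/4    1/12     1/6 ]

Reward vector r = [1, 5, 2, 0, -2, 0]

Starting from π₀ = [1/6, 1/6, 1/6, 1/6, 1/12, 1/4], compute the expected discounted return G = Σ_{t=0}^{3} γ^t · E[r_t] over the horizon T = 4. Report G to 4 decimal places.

t=0: π = [0.1667, 0.1667, 0.1667, 0.1667, 0.0833, 0.2500], E[r] = 1.1667, γ^t·E[r] = 1.166667, running G = 1.166667
t=1: π = [0.1458, 0.2014, 0.1597, 0.1736, 0.1111, 0.2083], E[r] = 1.2500, γ^t·E[r] = 1.125000, running G = 2.291667
t=2: π = [0.1406, 0.1950, 0.1638, 0.1730, 0.1163, 0.2112], E[r] = 1.2106, γ^t·E[r] = 0.980625, running G = 3.272292
t=3: π = [0.1419, 0.1920, 0.1646, 0.1733, 0.1171, 0.2110], E[r] = 1.1970, γ^t·E[r] = 0.872648, running G = 4.144940

G = 4.1449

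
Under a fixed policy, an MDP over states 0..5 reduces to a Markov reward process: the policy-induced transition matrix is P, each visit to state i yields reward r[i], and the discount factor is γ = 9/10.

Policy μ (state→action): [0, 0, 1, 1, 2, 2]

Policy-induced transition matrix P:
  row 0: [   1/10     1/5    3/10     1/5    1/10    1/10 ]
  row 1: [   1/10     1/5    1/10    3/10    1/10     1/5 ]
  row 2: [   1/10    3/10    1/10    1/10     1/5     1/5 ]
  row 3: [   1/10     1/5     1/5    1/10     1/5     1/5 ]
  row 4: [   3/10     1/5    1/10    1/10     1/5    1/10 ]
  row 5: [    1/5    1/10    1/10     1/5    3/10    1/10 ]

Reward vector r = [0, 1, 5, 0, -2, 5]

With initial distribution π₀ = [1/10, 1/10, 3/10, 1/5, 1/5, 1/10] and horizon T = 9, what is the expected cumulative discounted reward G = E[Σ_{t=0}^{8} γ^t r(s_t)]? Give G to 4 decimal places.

G = 8.5283

t=0: π = [0.1000, 0.1000, 0.3000, 0.2000, 0.2000, 0.1000], E[r] = 1.7000, γ^t·E[r] = 1.700000, running G = 1.700000
t=1: π = [0.1500, 0.2200, 0.1400, 0.1400, 0.1900, 0.1600], E[r] = 1.3400, γ^t·E[r] = 1.206000, running G = 2.906000
t=2: π = [0.1540, 0.1980, 0.1440, 0.1750, 0.1790, 0.1500], E[r] = 1.3100, γ^t·E[r] = 1.061100, running G = 3.967100
t=3: π = [0.1508, 0.1994, 0.1483, 0.1700, 0.1798, 0.1517], E[r] = 1.3398, γ^t·E[r] = 0.976714, running G = 4.943814
t=4: π = [0.1511, 0.1997, 0.1472, 0.1701, 0.1802, 0.1518], E[r] = 1.3340, γ^t·E[r] = 0.875244, running G = 5.819058
t=5: π = [0.1512, 0.1995, 0.1472, 0.1702, 0.1801, 0.1517], E[r] = 1.3340, γ^t·E[r] = 0.787721, running G = 6.606779
t=6: π = [0.1512, 0.1996, 0.1473, 0.1702, 0.1801, 0.1517], E[r] = 1.3342, γ^t·E[r] = 0.709039, running G = 7.315819
t=7: π = [0.1512, 0.1996, 0.1473, 0.1702, 0.1801, 0.1517], E[r] = 1.3342, γ^t·E[r] = 0.638125, running G = 7.953944
t=8: π = [0.1512, 0.1996, 0.1473, 0.1702, 0.1801, 0.1517], E[r] = 1.3342, γ^t·E[r] = 0.574312, running G = 8.528256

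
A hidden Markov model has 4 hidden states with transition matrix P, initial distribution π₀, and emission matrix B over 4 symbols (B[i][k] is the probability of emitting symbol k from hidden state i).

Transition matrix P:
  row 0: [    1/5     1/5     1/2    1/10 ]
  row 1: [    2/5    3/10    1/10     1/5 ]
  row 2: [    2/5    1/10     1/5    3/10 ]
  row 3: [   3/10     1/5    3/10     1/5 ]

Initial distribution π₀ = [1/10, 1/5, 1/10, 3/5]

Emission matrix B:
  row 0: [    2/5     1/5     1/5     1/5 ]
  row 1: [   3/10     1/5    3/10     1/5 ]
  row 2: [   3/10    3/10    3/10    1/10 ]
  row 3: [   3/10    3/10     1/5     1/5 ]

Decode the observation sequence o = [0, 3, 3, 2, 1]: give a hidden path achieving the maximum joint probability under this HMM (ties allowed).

path = [3, 1, 0, 2, 3]

t=0: δ = [4.000e-02, 6.000e-02, 3.000e-02, 1.800e-01]  (obs o_0=0)
t=1: δ = [1.080e-02, 7.200e-03, 5.400e-03, 7.200e-03]  ψ = [3, 3, 3, 3]  (obs o_1=3)
t=2: δ = [5.760e-04, 4.320e-04, 5.400e-04, 3.240e-04]  ψ = [1, 0, 0, 2]  (obs o_2=3)
t=3: δ = [4.320e-05, 3.888e-05, 8.640e-05, 3.240e-05]  ψ = [2, 1, 0, 2]  (obs o_3=2)
t=4: δ = [6.912e-06, 2.333e-06, 6.480e-06, 7.776e-06]  ψ = [2, 1, 0, 2]  (obs o_4=1)
backtrack: best end state = 3; path = [3, 1, 0, 2, 3]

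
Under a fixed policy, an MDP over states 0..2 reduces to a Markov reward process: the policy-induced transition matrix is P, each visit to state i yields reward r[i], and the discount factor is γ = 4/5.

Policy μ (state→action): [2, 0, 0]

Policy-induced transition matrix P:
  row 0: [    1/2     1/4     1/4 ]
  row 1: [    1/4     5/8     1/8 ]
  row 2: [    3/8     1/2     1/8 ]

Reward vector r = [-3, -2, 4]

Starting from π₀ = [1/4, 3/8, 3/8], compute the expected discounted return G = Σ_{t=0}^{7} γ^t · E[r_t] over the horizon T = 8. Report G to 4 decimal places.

t=0: π = [0.2500, 0.3750, 0.3750], E[r] = 0.0000, γ^t·E[r] = 0.000000, running G = 0.000000
t=1: π = [0.3594, 0.4844, 0.1563], E[r] = -1.4219, γ^t·E[r] = -1.137500, running G = -1.137500
t=2: π = [0.3594, 0.4707, 0.1699], E[r] = -1.3398, γ^t·E[r] = -0.857500, running G = -1.995000
t=3: π = [0.3611, 0.4690, 0.1699], E[r] = -1.3416, γ^t·E[r] = -0.686875, running G = -2.681875
t=4: π = [0.3615, 0.4684, 0.1701], E[r] = -1.3407, γ^t·E[r] = -0.549150, running G = -3.231025
t=5: π = [0.3616, 0.4682, 0.1702], E[r] = -1.3405, γ^t·E[r] = -0.439259, running G = -3.670284
t=6: π = [0.3617, 0.4681, 0.1702], E[r] = -1.3405, γ^t·E[r] = -0.351391, running G = -4.021675
t=7: π = [0.3617, 0.4681, 0.1702], E[r] = -1.3404, γ^t·E[r] = -0.281109, running G = -4.302784

G = -4.3028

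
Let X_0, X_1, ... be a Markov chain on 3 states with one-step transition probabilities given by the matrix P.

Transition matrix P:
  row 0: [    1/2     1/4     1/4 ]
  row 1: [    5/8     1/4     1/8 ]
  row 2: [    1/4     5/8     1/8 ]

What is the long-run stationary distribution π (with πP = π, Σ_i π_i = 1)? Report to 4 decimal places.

Balance equations π_j = Σ_i π_i·P[i][j]:
  π_0 = 1/2·π_0 + 5/8·π_1 + 1/4·π_2
  π_1 = 1/4·π_0 + 1/4·π_1 + 5/8·π_2
  normalize: π_0 + π_1 + π_2 = 1
Solving the linear system gives exactly π = [37/75, 8/25, 14/75].

π = [0.4933, 0.3200, 0.1867]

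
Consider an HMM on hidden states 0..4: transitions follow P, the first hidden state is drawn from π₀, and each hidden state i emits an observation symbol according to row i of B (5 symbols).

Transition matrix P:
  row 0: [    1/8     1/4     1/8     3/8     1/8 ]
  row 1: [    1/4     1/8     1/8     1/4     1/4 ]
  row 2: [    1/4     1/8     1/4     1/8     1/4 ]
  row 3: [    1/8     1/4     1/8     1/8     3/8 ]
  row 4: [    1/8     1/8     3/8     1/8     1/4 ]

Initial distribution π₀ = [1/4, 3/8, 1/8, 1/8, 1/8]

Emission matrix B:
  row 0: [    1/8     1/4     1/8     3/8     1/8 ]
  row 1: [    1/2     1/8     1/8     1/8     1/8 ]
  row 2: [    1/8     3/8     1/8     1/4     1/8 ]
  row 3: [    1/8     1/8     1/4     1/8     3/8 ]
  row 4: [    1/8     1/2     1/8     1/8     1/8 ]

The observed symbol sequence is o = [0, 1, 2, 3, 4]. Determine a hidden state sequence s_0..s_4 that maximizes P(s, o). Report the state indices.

t=0: δ = [3.125e-02, 1.875e-01, 1.562e-02, 1.562e-02, 1.562e-02]  (obs o_0=0)
t=1: δ = [1.172e-02, 2.930e-03, 8.789e-03, 5.859e-03, 2.344e-02]  ψ = [1, 1, 1, 1, 1]  (obs o_1=1)
t=2: δ = [3.662e-04, 3.662e-04, 1.099e-03, 1.099e-03, 7.324e-04]  ψ = [4, 0, 4, 0, 4]  (obs o_2=2)
t=3: δ = [1.030e-04, 3.433e-05, 6.866e-05, 1.717e-05, 5.150e-05]  ψ = [2, 3, 2, 0, 3]  (obs o_3=3)
t=4: δ = [2.146e-06, 3.219e-06, 2.414e-06, 1.448e-05, 2.146e-06]  ψ = [2, 0, 4, 0, 2]  (obs o_4=4)
backtrack: best end state = 3; path = [1, 4, 2, 0, 3]

path = [1, 4, 2, 0, 3]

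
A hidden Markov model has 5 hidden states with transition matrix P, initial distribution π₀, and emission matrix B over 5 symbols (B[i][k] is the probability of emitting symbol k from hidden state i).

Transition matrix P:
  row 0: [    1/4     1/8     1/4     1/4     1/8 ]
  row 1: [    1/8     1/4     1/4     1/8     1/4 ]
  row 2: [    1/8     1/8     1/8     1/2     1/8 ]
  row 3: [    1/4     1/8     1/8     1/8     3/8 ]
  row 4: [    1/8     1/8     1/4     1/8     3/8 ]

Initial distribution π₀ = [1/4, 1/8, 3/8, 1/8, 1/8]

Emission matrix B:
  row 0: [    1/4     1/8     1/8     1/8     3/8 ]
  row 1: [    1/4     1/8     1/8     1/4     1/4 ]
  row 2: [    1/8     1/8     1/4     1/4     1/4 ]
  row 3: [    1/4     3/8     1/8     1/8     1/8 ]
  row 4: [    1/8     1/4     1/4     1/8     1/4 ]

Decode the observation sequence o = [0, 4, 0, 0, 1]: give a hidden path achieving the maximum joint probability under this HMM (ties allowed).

path = [0, 2, 3, 0, 3]

t=0: δ = [6.250e-02, 3.125e-02, 4.688e-02, 3.125e-02, 1.562e-02]  (obs o_0=0)
t=1: δ = [5.859e-03, 1.953e-03, 3.906e-03, 2.930e-03, 2.930e-03]  ψ = [0, 0, 0, 2, 3]  (obs o_1=4)
t=2: δ = [3.662e-04, 1.831e-04, 1.831e-04, 4.883e-04, 1.373e-04]  ψ = [0, 0, 0, 2, 3]  (obs o_2=0)
t=3: δ = [3.052e-05, 1.526e-05, 1.144e-05, 2.289e-05, 2.289e-05]  ψ = [3, 3, 0, 0, 3]  (obs o_3=0)
t=4: δ = [9.537e-07, 4.768e-07, 9.537e-07, 2.861e-06, 2.146e-06]  ψ = [0, 0, 0, 0, 3]  (obs o_4=1)
backtrack: best end state = 3; path = [0, 2, 3, 0, 3]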